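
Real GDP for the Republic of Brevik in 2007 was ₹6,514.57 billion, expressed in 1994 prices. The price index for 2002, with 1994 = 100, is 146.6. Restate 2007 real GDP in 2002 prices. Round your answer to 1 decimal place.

₹9,550.4 billion

Real GDP in 2002 prices = Real GDP in 1994 prices × (P_2002/P_1994) = 6514.57 × 1.466 = 9550.36.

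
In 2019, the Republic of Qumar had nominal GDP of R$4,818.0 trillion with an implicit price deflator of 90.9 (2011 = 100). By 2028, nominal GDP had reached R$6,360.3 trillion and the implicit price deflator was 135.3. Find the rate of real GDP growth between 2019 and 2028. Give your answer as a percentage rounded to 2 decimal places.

Real GDP 2019 = 4818.0 / 0.909 = 5300.33.
Real GDP 2028 = 6360.3 / 1.353 = 4700.89.
Real growth = 4700.89 / 5300.33 − 1 = -0.1131.

-11.31%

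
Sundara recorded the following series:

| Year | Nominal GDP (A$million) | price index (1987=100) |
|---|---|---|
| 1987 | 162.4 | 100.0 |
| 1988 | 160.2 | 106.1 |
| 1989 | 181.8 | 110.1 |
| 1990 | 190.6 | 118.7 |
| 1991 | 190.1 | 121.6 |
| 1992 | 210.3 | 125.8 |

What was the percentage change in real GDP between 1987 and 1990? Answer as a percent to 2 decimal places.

Real GDP 1987 = 162.4/1.000 = 162.40.
Real GDP 1990 = 190.6/1.187 = 160.57.
Change = 160.57/162.40 − 1 = -0.0113.

-1.13%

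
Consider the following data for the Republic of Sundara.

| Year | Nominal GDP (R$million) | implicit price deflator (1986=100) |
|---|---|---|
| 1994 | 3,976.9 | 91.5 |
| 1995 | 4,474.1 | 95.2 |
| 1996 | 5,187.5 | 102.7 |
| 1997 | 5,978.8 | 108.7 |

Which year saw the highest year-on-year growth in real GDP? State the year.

1995: real = 4474.1/0.952 = 4699.68; growth vs 1994 (4346.34) = 8.13%.
1996: real = 5187.5/1.027 = 5051.12; growth vs 1995 (4699.68) = 7.48%.
1997: real = 5978.8/1.087 = 5500.28; growth vs 1996 (5051.12) = 8.89%.

1997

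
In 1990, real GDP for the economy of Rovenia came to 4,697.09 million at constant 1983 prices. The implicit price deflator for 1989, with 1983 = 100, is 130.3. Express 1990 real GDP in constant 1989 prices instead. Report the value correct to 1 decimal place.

Real GDP in 1989 prices = Real GDP in 1983 prices × (P_1989/P_1983) = 4697.09 × 1.303 = 6120.31.

6,120.3 million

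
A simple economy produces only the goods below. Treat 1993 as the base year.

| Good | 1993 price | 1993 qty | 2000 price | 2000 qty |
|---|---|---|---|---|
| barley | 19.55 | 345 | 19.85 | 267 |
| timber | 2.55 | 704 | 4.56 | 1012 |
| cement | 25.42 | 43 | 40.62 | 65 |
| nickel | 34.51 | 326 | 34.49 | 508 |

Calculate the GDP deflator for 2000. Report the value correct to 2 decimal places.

111.46

Nominal GDP 2000 = 19.85·267 + 4.56·1012 + 40.62·65 + 34.49·508 = 30075.89.
Real GDP 2000 (at 1993 prices) = 19.55·267 + 2.55·1012 + 25.42·65 + 34.51·508 = 26983.83.
Deflator = Nominal/Real × 100 = 30075.89/26983.83 × 100 = 111.459.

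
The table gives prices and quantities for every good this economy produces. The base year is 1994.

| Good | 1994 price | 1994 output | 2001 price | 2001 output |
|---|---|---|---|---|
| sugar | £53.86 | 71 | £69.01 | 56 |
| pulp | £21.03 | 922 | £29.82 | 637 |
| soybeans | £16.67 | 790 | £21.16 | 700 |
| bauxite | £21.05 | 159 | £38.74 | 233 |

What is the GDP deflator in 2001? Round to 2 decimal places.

Nominal GDP 2001 = 69.01·56 + 29.82·637 + 21.16·700 + 38.74·233 = 46698.32.
Real GDP 2001 (at 1994 prices) = 53.86·56 + 21.03·637 + 16.67·700 + 21.05·233 = 32985.92.
Deflator = Nominal/Real × 100 = 46698.32/32985.92 × 100 = 141.570.

141.57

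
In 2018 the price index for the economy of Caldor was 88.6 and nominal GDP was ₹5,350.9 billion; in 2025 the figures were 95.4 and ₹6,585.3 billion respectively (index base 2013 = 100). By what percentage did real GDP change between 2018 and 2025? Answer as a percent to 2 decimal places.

14.30%

Real GDP 2018 = 5350.9 / 0.886 = 6039.39.
Real GDP 2025 = 6585.3 / 0.954 = 6902.83.
Real growth = 6902.83 / 6039.39 − 1 = 0.1430.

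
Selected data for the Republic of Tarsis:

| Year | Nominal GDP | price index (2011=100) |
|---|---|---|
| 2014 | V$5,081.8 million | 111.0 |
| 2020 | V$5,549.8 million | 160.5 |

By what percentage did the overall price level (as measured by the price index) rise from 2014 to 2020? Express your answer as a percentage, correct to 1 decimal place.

Price-level change = 160.5 / 111.0 − 1 = 0.4459.

44.6%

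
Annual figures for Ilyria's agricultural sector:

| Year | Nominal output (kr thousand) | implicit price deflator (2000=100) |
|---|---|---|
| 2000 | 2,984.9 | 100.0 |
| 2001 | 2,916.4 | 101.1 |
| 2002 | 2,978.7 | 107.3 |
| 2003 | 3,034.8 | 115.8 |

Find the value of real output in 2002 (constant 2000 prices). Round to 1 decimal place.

kr 2,776.0 thousand

Real output 2002 = 2978.7 / 1.073 = 2776.05.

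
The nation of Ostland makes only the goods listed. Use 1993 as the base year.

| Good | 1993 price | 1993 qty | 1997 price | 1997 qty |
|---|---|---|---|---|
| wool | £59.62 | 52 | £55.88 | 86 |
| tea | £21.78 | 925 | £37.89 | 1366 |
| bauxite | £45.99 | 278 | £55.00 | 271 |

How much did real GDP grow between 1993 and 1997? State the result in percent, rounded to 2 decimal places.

Real GDP 1993 = Nominal GDP 1993 = 59.62·52 + 21.78·925 + 45.99·278 = 36031.96.
Real GDP 1997 (at 1993 prices) = 59.62·86 + 21.78·1366 + 45.99·271 = 47342.09.
Real growth = 47342.09/36031.96 − 1 = 0.3139.

31.39%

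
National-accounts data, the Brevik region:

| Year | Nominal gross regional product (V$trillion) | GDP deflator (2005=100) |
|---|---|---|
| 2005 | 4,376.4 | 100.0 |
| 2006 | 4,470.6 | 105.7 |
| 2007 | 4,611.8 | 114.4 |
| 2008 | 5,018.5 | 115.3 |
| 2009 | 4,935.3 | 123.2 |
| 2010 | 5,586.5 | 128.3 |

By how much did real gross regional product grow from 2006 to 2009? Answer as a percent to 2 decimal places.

Real gross regional product 2006 = 4470.6/1.057 = 4229.52.
Real gross regional product 2009 = 4935.3/1.232 = 4005.93.
Change = 4005.93/4229.52 − 1 = -0.0529.

-5.29%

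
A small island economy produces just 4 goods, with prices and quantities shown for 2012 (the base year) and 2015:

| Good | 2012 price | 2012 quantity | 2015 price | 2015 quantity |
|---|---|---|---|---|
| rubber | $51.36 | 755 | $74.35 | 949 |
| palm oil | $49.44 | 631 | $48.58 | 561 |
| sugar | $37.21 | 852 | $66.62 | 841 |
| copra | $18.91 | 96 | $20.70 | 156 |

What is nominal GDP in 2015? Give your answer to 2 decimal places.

Nominal GDP 2015 = Σ (p_2015 × q_2015) = 74.35·949 + 48.58·561 + 66.62·841 + 20.70·156 = 157068.15.

$157068.15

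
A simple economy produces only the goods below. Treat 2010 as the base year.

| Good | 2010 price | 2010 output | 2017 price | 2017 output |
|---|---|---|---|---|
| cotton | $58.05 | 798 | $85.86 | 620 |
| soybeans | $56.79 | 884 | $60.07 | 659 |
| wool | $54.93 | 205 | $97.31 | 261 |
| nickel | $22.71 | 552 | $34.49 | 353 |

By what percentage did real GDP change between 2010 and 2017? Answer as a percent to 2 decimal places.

-20.41%

Real GDP 2010 = Nominal GDP 2010 = 58.05·798 + 56.79·884 + 54.93·205 + 22.71·552 = 120322.83.
Real GDP 2017 (at 2010 prices) = 58.05·620 + 56.79·659 + 54.93·261 + 22.71·353 = 95768.97.
Real growth = 95768.97/120322.83 − 1 = -0.2041.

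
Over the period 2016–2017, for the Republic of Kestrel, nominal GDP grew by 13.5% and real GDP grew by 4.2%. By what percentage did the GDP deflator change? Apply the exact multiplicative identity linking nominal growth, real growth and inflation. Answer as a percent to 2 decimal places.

8.93%

(1 + g_nom) = (1 + g_real)(1 + π), so π = 1.1350 / 1.0420 − 1 = 0.08925.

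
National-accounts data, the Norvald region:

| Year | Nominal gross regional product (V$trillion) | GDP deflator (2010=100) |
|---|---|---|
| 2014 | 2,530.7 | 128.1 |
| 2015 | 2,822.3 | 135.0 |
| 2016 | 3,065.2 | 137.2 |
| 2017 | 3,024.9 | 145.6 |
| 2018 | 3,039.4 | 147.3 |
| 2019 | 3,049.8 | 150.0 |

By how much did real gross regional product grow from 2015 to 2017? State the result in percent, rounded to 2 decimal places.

Real gross regional product 2015 = 2822.3/1.350 = 2090.59.
Real gross regional product 2017 = 3024.9/1.456 = 2077.54.
Change = 2077.54/2090.59 − 1 = -0.0062.

-0.62%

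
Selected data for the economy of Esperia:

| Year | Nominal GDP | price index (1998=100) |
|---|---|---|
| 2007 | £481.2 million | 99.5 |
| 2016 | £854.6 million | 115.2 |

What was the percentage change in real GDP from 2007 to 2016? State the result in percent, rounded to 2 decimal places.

53.39%

Deflate each year: 2007 → 481.2/0.995 = 483.62; 2016 → 854.6/1.152 = 741.84.
So real GDP changed by 741.84/483.62 − 1 = 0.5339, i.e. 53.39%.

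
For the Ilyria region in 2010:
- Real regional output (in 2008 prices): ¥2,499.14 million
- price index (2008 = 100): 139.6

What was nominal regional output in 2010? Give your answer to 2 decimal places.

Nominal regional output = Real × (price index/100) = 2499.14 × 1.396 = 3488.80.

¥3,488.80 million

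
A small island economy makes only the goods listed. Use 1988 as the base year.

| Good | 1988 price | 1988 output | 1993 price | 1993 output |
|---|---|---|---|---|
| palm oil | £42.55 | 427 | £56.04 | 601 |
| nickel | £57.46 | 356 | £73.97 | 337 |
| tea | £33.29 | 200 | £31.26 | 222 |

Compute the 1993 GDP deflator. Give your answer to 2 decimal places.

Nominal GDP 1993 = 56.04·601 + 73.97·337 + 31.26·222 = 65547.65.
Real GDP 1993 (at 1988 prices) = 42.55·601 + 57.46·337 + 33.29·222 = 52326.95.
Deflator = Nominal/Real × 100 = 65547.65/52326.95 × 100 = 125.266.

125.27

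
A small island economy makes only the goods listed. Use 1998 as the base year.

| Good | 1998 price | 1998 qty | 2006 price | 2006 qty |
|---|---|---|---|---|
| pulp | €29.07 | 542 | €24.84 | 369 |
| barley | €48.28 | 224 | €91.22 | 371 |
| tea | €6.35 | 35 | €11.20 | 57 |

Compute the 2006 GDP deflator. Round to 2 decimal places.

150.50

Nominal GDP 2006 = 24.84·369 + 91.22·371 + 11.20·57 = 43646.98.
Real GDP 2006 (at 1998 prices) = 29.07·369 + 48.28·371 + 6.35·57 = 29000.66.
Deflator = Nominal/Real × 100 = 43646.98/29000.66 × 100 = 150.503.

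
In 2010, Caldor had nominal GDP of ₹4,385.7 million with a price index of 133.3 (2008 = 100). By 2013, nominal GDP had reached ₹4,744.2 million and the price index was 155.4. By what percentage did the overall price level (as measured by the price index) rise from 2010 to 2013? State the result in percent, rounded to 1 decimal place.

16.6%

Price-level change = 155.4 / 133.3 − 1 = 0.1658.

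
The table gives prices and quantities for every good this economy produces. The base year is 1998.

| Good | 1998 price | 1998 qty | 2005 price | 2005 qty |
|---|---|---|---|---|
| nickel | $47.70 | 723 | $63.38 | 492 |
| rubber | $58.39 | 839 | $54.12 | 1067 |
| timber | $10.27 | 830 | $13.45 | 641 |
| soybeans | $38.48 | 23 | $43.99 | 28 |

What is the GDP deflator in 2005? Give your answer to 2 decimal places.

105.73

Nominal GDP 2005 = 63.38·492 + 54.12·1067 + 13.45·641 + 43.99·28 = 98782.17.
Real GDP 2005 (at 1998 prices) = 47.70·492 + 58.39·1067 + 10.27·641 + 38.48·28 = 93431.04.
Deflator = Nominal/Real × 100 = 98782.17/93431.04 × 100 = 105.727.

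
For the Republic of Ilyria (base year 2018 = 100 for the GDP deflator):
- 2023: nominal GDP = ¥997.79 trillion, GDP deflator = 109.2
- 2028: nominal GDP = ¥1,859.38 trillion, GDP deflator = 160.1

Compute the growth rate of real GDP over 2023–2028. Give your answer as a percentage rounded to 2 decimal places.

Real GDP 2023 = 997.79 / 1.092 = 913.73.
Real GDP 2028 = 1859.38 / 1.601 = 1161.39.
Real growth = 1161.39 / 913.73 − 1 = 0.2710.

27.10%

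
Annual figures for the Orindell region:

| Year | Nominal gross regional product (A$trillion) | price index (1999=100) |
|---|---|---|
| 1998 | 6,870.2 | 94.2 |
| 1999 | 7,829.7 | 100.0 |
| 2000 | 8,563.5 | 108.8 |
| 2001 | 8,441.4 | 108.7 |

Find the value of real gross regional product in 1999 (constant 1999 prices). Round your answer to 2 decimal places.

Real gross regional product 1999 = 7829.7 / 1.000 = 7829.70.

A$7,829.70 trillion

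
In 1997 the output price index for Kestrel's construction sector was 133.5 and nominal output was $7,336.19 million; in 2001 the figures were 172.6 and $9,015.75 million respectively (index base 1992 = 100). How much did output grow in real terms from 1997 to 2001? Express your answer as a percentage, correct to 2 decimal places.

-4.95%

Real output 1997 = 7336.19 / 1.335 = 5495.27.
Real output 2001 = 9015.75 / 1.726 = 5223.49.
Real growth = 5223.49 / 5495.27 − 1 = -0.0495.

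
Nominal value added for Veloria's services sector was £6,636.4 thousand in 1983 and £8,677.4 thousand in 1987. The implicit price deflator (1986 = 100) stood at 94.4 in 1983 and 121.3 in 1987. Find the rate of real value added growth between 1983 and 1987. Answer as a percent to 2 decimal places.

1.76%

Deflate each year: 1983 → 6636.4/0.944 = 7030.08; 1987 → 8677.4/1.213 = 7153.67.
So real value added changed by 7153.67/7030.08 − 1 = 0.0176, i.e. 1.76%.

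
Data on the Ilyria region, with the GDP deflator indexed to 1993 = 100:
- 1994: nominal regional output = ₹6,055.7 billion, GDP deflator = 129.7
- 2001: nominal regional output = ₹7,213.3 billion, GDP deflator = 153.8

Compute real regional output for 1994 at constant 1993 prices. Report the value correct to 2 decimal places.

₹4,669.01 billion

Real regional output = Nominal / (GDP deflator/100) = 6055.7 / 1.297 = 4669.01.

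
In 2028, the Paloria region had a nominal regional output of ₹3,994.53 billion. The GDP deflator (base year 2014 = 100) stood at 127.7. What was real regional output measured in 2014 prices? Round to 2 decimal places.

Real regional output = Nominal / (GDP deflator/100) = 3994.53 / 1.277 = 3128.06.

₹3,128.06 billion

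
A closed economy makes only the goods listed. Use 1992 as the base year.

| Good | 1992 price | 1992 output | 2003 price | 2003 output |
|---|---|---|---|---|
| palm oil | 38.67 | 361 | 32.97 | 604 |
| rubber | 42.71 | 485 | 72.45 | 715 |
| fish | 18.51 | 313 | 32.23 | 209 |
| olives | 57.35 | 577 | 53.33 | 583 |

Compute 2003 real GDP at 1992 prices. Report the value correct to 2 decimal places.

Real GDP 2003 = Σ (p_1992 × q_2003) = 38.67·604 + 42.71·715 + 18.51·209 + 57.35·583 = 91197.97.

91197.97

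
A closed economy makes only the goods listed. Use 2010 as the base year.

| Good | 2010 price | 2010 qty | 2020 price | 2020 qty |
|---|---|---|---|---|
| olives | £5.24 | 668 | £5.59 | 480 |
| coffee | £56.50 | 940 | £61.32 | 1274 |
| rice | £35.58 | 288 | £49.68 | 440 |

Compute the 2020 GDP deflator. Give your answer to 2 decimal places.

113.88

Nominal GDP 2020 = 5.59·480 + 61.32·1274 + 49.68·440 = 102664.08.
Real GDP 2020 (at 2010 prices) = 5.24·480 + 56.50·1274 + 35.58·440 = 90151.40.
Deflator = Nominal/Real × 100 = 102664.08/90151.40 × 100 = 113.880.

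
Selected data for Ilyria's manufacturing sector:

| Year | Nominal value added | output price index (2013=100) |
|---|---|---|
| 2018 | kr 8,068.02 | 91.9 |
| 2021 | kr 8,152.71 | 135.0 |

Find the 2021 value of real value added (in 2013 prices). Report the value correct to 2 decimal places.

kr 6,039.04

Real value added = Nominal / (output price index/100) = 8152.71 / 1.350 = 6039.04.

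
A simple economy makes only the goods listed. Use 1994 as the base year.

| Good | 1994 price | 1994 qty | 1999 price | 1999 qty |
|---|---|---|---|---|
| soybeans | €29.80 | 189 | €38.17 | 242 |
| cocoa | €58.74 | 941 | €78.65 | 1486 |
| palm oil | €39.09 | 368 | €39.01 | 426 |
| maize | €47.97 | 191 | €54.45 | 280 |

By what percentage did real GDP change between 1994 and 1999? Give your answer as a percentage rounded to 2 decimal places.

47.52%

Real GDP 1994 = Nominal GDP 1994 = 29.80·189 + 58.74·941 + 39.09·368 + 47.97·191 = 84453.93.
Real GDP 1999 (at 1994 prices) = 29.80·242 + 58.74·1486 + 39.09·426 + 47.97·280 = 124583.18.
Real growth = 124583.18/84453.93 − 1 = 0.4752.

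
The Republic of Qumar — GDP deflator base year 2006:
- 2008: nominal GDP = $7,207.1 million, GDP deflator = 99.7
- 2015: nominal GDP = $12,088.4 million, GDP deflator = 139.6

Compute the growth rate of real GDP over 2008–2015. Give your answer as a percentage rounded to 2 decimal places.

Deflate each year: 2008 → 7207.1/0.997 = 7228.79; 2015 → 12088.4/1.396 = 8659.31.
So real GDP changed by 8659.31/7228.79 − 1 = 0.1979, i.e. 19.79%.

19.79%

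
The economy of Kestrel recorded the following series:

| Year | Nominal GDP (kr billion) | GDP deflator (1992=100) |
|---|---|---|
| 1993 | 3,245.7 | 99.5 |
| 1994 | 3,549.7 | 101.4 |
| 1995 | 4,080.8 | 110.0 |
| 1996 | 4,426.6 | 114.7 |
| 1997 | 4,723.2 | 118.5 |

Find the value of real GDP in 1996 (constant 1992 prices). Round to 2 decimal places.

kr 3,859.29 billion

Real GDP 1996 = 4426.6 / 1.147 = 3859.29.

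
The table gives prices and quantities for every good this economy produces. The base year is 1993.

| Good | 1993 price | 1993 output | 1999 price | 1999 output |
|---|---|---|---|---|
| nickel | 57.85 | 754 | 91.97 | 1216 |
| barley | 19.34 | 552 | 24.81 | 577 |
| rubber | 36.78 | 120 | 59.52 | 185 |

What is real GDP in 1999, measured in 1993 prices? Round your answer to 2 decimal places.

88309.08

Real GDP 1999 = Σ (p_1993 × q_1999) = 57.85·1216 + 19.34·577 + 36.78·185 = 88309.08.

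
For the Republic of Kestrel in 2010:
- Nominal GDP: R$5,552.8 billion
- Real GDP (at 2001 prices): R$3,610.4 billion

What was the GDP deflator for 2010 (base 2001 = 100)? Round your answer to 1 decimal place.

153.8

GDP deflator = (Nominal / Real) × 100 = 5552.8 / 3610.4 × 100 = 153.80.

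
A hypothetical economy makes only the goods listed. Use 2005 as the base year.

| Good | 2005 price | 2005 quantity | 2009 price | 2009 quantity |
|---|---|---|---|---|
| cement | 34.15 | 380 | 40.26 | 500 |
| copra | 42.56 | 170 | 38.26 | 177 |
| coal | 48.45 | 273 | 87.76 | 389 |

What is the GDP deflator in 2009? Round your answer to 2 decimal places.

Nominal GDP 2009 = 40.26·500 + 38.26·177 + 87.76·389 = 61040.66.
Real GDP 2009 (at 2005 prices) = 34.15·500 + 42.56·177 + 48.45·389 = 43455.17.
Deflator = Nominal/Real × 100 = 61040.66/43455.17 × 100 = 140.468.

140.47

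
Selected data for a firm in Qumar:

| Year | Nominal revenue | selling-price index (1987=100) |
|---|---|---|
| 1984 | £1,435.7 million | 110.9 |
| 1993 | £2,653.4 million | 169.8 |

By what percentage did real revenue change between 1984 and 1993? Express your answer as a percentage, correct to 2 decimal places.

20.71%

Deflate each year: 1984 → 1435.7/1.109 = 1294.59; 1993 → 2653.4/1.698 = 1562.66.
So real revenue changed by 1562.66/1294.59 − 1 = 0.2071, i.e. 20.71%.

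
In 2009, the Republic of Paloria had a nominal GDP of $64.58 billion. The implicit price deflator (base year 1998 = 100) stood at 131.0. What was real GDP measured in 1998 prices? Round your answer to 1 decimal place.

Real GDP = Nominal / (implicit price deflator/100) = 64.58 / 1.310 = 49.30.

$49.3 billion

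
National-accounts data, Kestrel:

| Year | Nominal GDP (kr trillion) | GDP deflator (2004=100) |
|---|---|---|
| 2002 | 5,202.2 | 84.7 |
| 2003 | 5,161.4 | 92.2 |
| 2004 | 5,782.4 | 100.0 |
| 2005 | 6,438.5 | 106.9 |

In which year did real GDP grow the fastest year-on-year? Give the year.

2005

2003: real = 5161.4/0.922 = 5598.05; growth vs 2002 (6141.91) = -8.85%.
2004: real = 5782.4/1.000 = 5782.40; growth vs 2003 (5598.05) = 3.29%.
2005: real = 6438.5/1.069 = 6022.92; growth vs 2004 (5782.40) = 4.16%.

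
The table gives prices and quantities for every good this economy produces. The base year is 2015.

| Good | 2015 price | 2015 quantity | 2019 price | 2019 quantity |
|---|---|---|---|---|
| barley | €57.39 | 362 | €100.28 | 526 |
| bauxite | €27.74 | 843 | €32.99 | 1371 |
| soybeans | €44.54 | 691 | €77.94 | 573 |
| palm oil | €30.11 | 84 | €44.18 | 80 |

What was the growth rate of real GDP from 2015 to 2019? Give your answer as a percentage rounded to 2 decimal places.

Real GDP 2015 = Nominal GDP 2015 = 57.39·362 + 27.74·843 + 44.54·691 + 30.11·84 = 77466.38.
Real GDP 2019 (at 2015 prices) = 57.39·526 + 27.74·1371 + 44.54·573 + 30.11·80 = 96148.90.
Real growth = 96148.90/77466.38 − 1 = 0.2412.

24.12%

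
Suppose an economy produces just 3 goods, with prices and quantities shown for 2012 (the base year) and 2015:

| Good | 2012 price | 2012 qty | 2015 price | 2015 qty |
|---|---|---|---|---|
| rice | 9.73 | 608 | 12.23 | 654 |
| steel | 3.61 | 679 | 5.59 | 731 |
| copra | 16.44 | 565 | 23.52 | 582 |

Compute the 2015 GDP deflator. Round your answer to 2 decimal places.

Nominal GDP 2015 = 12.23·654 + 5.59·731 + 23.52·582 = 25773.35.
Real GDP 2015 (at 2012 prices) = 9.73·654 + 3.61·731 + 16.44·582 = 18570.41.
Deflator = Nominal/Real × 100 = 25773.35/18570.41 × 100 = 138.787.

138.79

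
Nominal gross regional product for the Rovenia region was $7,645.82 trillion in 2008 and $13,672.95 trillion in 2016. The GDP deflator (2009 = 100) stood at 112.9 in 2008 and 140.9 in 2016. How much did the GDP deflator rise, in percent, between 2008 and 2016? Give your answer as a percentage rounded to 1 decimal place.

Price-level change = 140.9 / 112.9 − 1 = 0.2480.

24.8%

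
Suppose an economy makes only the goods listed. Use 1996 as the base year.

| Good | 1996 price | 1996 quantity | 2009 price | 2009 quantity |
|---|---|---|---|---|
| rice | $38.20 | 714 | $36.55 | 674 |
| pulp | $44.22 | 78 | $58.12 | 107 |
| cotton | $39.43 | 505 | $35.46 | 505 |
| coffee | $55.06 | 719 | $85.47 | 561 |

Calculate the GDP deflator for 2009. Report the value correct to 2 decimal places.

118.98

Nominal GDP 2009 = 36.55·674 + 58.12·107 + 35.46·505 + 85.47·561 = 96709.51.
Real GDP 2009 (at 1996 prices) = 38.20·674 + 44.22·107 + 39.43·505 + 55.06·561 = 81279.15.
Deflator = Nominal/Real × 100 = 96709.51/81279.15 × 100 = 118.984.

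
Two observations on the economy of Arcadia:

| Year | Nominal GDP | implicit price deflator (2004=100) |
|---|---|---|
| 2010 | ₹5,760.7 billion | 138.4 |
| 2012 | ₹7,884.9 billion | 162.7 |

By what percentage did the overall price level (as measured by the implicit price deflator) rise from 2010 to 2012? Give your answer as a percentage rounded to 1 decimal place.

17.6%

Price-level change = 162.7 / 138.4 − 1 = 0.1756.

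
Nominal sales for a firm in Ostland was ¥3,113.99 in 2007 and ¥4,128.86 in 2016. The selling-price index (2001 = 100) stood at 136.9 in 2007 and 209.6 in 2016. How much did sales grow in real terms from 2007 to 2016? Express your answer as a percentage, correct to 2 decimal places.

Deflate each year: 2007 → 3113.99/1.369 = 2274.65; 2016 → 4128.86/2.096 = 1969.88.
So real sales changed by 1969.88/2274.65 − 1 = -0.1340, i.e. -13.40%.

-13.40%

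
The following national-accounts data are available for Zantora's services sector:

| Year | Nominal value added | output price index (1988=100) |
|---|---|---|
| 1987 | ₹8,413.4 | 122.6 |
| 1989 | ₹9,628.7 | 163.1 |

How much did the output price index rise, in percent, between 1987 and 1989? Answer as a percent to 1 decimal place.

Price-level change = 163.1 / 122.6 − 1 = 0.3303.

33.0%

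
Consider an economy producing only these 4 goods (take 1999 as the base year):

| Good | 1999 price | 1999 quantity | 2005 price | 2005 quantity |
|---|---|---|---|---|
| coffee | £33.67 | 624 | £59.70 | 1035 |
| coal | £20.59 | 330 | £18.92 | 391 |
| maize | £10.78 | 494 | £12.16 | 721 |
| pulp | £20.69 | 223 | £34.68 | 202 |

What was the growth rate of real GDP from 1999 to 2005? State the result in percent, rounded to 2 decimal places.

45.32%

Real GDP 1999 = Nominal GDP 1999 = 33.67·624 + 20.59·330 + 10.78·494 + 20.69·223 = 37743.97.
Real GDP 2005 (at 1999 prices) = 33.67·1035 + 20.59·391 + 10.78·721 + 20.69·202 = 54850.90.
Real growth = 54850.90/37743.97 − 1 = 0.4532.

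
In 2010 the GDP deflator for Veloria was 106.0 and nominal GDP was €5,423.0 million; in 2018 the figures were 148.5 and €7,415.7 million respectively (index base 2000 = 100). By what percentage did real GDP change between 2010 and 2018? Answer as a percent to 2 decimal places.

Real GDP 2010 = 5423.0 / 1.060 = 5116.04.
Real GDP 2018 = 7415.7 / 1.485 = 4993.74.
Real growth = 4993.74 / 5116.04 − 1 = -0.0239.

-2.39%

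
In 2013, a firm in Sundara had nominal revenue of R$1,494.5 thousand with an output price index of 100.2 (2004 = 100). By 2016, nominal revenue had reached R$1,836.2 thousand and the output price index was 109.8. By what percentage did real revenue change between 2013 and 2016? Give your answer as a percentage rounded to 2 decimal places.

12.12%

Real revenue 2013 = 1494.5 / 1.002 = 1491.52.
Real revenue 2016 = 1836.2 / 1.098 = 1672.31.
Real growth = 1672.31 / 1491.52 − 1 = 0.1212.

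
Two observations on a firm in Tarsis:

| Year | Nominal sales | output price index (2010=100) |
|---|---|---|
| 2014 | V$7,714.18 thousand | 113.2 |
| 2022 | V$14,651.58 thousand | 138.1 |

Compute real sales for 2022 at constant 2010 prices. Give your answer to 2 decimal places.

Real sales = Nominal / (output price index/100) = 14651.58 / 1.381 = 10609.40.

V$10,609.40 thousand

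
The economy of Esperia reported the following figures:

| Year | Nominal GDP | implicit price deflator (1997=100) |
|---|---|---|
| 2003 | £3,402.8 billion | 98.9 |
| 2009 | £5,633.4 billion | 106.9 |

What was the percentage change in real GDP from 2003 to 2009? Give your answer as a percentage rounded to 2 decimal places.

Deflate each year: 2003 → 3402.8/0.989 = 3440.65; 2009 → 5633.4/1.069 = 5269.78.
So real GDP changed by 5269.78/3440.65 − 1 = 0.5316, i.e. 53.16%.

53.16%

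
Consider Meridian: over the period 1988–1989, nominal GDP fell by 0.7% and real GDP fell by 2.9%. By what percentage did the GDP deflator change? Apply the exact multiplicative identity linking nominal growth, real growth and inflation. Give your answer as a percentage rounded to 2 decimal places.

2.27%

(1 + g_nom) = (1 + g_real)(1 + π), so π = 0.9930 / 0.9710 − 1 = 0.02266.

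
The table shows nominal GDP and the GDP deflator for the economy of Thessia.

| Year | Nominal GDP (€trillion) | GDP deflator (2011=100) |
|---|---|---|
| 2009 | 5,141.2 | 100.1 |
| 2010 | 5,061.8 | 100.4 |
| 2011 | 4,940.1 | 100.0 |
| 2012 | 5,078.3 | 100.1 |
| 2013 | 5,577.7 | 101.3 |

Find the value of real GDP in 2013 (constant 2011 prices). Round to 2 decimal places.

€5,506.12 trillion

Real GDP 2013 = 5577.7 / 1.013 = 5506.12.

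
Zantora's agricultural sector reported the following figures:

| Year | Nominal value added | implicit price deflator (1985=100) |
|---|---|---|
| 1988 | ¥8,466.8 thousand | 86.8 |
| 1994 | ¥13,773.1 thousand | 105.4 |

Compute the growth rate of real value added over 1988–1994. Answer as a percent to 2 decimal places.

Deflate each year: 1988 → 8466.8/0.868 = 9754.38; 1994 → 13773.1/1.054 = 13067.46.
So real value added changed by 13067.46/9754.38 − 1 = 0.3397, i.e. 33.97%.

33.97%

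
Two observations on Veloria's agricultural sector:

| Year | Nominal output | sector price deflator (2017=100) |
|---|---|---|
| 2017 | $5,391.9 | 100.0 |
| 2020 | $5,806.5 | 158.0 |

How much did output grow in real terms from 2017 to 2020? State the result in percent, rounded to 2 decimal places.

Real output 2017 = 5391.9 / 1.000 = 5391.90.
Real output 2020 = 5806.5 / 1.580 = 3675.00.
Real growth = 3675.00 / 5391.90 − 1 = -0.3184.

-31.84%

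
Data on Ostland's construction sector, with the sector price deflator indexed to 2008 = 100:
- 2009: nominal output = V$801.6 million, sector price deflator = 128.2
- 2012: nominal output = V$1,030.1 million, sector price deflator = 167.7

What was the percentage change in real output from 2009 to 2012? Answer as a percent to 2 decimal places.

-1.76%

Real output 2009 = 801.6 / 1.282 = 625.27.
Real output 2012 = 1030.1 / 1.677 = 614.25.
Real growth = 614.25 / 625.27 − 1 = -0.0176.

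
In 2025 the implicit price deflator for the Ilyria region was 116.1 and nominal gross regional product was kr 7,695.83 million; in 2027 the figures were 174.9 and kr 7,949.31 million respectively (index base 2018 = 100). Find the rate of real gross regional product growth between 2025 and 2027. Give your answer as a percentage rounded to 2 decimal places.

Real gross regional product 2025 = 7695.83 / 1.161 = 6628.62.
Real gross regional product 2027 = 7949.31 / 1.749 = 4545.06.
Real growth = 4545.06 / 6628.62 − 1 = -0.3143.

-31.43%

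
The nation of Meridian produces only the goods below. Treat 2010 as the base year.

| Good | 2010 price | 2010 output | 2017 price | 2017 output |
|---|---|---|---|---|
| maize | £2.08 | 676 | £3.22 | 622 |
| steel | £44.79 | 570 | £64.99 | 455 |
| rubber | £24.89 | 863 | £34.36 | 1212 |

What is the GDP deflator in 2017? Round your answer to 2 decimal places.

Nominal GDP 2017 = 3.22·622 + 64.99·455 + 34.36·1212 = 73217.61.
Real GDP 2017 (at 2010 prices) = 2.08·622 + 44.79·455 + 24.89·1212 = 51839.89.
Deflator = Nominal/Real × 100 = 73217.61/51839.89 × 100 = 141.238.

141.24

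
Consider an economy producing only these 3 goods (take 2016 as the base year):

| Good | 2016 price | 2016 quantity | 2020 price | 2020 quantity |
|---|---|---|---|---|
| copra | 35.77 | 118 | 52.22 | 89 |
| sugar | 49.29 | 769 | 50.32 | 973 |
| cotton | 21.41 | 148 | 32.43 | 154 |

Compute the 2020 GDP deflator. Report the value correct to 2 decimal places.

Nominal GDP 2020 = 52.22·89 + 50.32·973 + 32.43·154 = 58603.16.
Real GDP 2020 (at 2016 prices) = 35.77·89 + 49.29·973 + 21.41·154 = 54439.84.
Deflator = Nominal/Real × 100 = 58603.16/54439.84 × 100 = 107.648.

107.65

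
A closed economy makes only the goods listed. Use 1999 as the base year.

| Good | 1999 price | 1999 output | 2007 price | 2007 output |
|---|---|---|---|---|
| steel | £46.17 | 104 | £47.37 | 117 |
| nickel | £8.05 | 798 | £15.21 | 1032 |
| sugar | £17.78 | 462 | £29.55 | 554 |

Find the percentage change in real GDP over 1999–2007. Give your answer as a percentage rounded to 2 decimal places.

21.19%

Real GDP 1999 = Nominal GDP 1999 = 46.17·104 + 8.05·798 + 17.78·462 = 19439.94.
Real GDP 2007 (at 1999 prices) = 46.17·117 + 8.05·1032 + 17.78·554 = 23559.61.
Real growth = 23559.61/19439.94 − 1 = 0.2119.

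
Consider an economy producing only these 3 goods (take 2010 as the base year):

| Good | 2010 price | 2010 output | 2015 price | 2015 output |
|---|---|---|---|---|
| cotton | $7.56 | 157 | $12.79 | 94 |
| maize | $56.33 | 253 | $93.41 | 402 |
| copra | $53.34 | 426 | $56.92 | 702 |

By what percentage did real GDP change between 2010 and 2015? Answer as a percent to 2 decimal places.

59.32%

Real GDP 2010 = Nominal GDP 2010 = 7.56·157 + 56.33·253 + 53.34·426 = 38161.25.
Real GDP 2015 (at 2010 prices) = 7.56·94 + 56.33·402 + 53.34·702 = 60799.98.
Real growth = 60799.98/38161.25 − 1 = 0.5932.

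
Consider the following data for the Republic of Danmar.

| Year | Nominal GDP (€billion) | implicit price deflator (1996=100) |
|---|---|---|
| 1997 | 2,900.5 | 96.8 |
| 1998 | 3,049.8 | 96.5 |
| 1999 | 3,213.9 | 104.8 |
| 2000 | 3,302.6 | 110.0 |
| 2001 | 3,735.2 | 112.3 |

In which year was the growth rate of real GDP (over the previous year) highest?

2001

1998: real = 3049.8/0.965 = 3160.41; growth vs 1997 (2996.38) = 5.47%.
1999: real = 3213.9/1.048 = 3066.70; growth vs 1998 (3160.41) = -2.97%.
2000: real = 3302.6/1.100 = 3002.36; growth vs 1999 (3066.70) = -2.10%.
2001: real = 3735.2/1.123 = 3326.09; growth vs 2000 (3002.36) = 10.78%.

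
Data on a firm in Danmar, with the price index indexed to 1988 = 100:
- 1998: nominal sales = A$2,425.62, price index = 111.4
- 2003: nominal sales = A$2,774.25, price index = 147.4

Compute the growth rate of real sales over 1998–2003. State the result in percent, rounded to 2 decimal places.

-13.56%

Deflate each year: 1998 → 2425.62/1.114 = 2177.40; 2003 → 2774.25/1.474 = 1882.12.
So real sales changed by 1882.12/2177.40 − 1 = -0.1356, i.e. -13.56%.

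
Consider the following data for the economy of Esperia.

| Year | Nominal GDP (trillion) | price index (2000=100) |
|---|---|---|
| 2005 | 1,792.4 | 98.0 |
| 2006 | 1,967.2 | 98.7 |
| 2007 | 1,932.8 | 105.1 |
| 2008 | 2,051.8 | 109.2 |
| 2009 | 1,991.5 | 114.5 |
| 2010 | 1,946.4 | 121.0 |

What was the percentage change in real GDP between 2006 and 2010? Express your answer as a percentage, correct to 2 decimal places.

Real GDP 2006 = 1967.2/0.987 = 1993.11.
Real GDP 2010 = 1946.4/1.210 = 1608.60.
Change = 1608.60/1993.11 − 1 = -0.1929.

-19.29%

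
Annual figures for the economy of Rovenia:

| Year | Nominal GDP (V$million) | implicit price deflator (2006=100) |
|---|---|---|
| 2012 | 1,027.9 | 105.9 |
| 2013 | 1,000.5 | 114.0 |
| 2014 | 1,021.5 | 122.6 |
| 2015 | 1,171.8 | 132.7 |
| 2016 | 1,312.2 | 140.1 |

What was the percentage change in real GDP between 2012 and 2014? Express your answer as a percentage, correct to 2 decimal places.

Real GDP 2012 = 1027.9/1.059 = 970.63.
Real GDP 2014 = 1021.5/1.226 = 833.20.
Change = 833.20/970.63 − 1 = -0.1416.

-14.16%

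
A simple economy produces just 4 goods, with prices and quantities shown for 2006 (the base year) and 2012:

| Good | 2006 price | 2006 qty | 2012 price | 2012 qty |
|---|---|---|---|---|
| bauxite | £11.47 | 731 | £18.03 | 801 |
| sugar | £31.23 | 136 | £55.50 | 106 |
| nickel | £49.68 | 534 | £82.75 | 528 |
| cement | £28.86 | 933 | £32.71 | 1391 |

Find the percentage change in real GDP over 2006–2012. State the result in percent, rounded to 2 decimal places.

19.35%

Real GDP 2006 = Nominal GDP 2006 = 11.47·731 + 31.23·136 + 49.68·534 + 28.86·933 = 66087.35.
Real GDP 2012 (at 2006 prices) = 11.47·801 + 31.23·106 + 49.68·528 + 28.86·1391 = 78873.15.
Real growth = 78873.15/66087.35 − 1 = 0.1935.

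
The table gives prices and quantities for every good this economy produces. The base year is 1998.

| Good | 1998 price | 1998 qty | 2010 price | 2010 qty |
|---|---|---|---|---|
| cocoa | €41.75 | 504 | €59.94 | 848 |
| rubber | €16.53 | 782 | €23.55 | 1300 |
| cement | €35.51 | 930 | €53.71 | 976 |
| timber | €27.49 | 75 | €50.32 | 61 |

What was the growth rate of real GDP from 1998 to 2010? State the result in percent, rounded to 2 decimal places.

35.01%

Real GDP 1998 = Nominal GDP 1998 = 41.75·504 + 16.53·782 + 35.51·930 + 27.49·75 = 69054.51.
Real GDP 2010 (at 1998 prices) = 41.75·848 + 16.53·1300 + 35.51·976 + 27.49·61 = 93227.65.
Real growth = 93227.65/69054.51 − 1 = 0.3501.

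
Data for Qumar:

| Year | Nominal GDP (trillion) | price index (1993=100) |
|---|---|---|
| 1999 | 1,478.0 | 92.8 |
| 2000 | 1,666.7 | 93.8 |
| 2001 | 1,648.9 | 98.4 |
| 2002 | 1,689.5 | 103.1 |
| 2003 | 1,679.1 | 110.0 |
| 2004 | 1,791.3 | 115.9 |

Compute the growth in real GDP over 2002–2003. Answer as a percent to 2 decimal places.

Real GDP 2002 = 1689.5/1.031 = 1638.70.
Real GDP 2003 = 1679.1/1.100 = 1526.45.
Change = 1526.45/1638.70 − 1 = -0.0685.

-6.85%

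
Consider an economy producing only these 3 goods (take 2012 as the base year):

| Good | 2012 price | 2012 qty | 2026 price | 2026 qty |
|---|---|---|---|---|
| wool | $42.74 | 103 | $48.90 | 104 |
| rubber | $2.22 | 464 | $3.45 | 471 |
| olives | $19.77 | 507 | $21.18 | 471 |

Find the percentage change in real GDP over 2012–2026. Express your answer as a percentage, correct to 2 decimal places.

Real GDP 2012 = Nominal GDP 2012 = 42.74·103 + 2.22·464 + 19.77·507 = 15455.69.
Real GDP 2026 (at 2012 prices) = 42.74·104 + 2.22·471 + 19.77·471 = 14802.25.
Real growth = 14802.25/15455.69 − 1 = -0.0423.

-4.23%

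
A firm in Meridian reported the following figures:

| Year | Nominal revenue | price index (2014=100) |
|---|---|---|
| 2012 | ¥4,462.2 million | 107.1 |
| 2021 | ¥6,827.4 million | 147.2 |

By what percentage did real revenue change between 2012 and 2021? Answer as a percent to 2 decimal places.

Real revenue 2012 = 4462.2 / 1.071 = 4166.39.
Real revenue 2021 = 6827.4 / 1.472 = 4638.18.
Real growth = 4638.18 / 4166.39 − 1 = 0.1132.

11.32%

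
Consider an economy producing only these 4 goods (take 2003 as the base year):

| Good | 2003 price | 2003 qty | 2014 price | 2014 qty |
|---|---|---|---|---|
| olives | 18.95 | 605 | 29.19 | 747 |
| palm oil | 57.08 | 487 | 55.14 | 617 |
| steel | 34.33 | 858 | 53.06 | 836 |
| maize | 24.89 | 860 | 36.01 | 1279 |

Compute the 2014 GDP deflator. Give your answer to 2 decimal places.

Nominal GDP 2014 = 29.19·747 + 55.14·617 + 53.06·836 + 36.01·1279 = 146241.26.
Real GDP 2014 (at 2003 prices) = 18.95·747 + 57.08·617 + 34.33·836 + 24.89·1279 = 109908.20.
Deflator = Nominal/Real × 100 = 146241.26/109908.20 × 100 = 133.058.

133.06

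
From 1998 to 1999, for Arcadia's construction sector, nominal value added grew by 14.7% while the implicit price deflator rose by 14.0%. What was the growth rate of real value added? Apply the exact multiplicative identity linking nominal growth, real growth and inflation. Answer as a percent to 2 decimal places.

(1 + g_nom) = (1 + g_real)(1 + π), so g_real = 1.1470 / 1.1400 − 1 = 0.00614.

0.61%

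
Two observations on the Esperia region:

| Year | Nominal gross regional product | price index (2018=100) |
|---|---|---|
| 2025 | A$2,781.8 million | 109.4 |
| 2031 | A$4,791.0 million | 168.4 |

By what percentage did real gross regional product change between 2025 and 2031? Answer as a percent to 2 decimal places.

11.89%

Deflate each year: 2025 → 2781.8/1.094 = 2542.78; 2031 → 4791.0/1.684 = 2845.01.
So real gross regional product changed by 2845.01/2542.78 − 1 = 0.1189, i.e. 11.89%.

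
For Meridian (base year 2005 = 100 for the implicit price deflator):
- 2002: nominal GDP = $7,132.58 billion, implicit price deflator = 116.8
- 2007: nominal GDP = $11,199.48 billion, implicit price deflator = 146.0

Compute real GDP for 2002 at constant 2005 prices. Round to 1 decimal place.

Real GDP = Nominal / (implicit price deflator/100) = 7132.58 / 1.168 = 6106.66.

$6,106.7 billion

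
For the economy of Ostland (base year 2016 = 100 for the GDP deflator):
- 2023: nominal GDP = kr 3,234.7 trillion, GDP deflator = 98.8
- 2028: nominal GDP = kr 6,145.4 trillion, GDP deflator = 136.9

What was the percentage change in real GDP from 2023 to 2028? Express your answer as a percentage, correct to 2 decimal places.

Deflate each year: 2023 → 3234.7/0.988 = 3273.99; 2028 → 6145.4/1.369 = 4488.97.
So real GDP changed by 4488.97/3273.99 − 1 = 0.3711, i.e. 37.11%.

37.11%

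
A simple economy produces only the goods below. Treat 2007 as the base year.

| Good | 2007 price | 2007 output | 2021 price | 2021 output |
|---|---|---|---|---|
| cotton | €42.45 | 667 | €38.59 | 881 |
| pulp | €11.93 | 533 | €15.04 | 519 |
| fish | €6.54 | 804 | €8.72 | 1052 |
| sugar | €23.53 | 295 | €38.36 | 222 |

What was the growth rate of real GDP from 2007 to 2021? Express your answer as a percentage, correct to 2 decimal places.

Real GDP 2007 = Nominal GDP 2007 = 42.45·667 + 11.93·533 + 6.54·804 + 23.53·295 = 46872.35.
Real GDP 2021 (at 2007 prices) = 42.45·881 + 11.93·519 + 6.54·1052 + 23.53·222 = 55693.86.
Real growth = 55693.86/46872.35 − 1 = 0.1882.

18.82%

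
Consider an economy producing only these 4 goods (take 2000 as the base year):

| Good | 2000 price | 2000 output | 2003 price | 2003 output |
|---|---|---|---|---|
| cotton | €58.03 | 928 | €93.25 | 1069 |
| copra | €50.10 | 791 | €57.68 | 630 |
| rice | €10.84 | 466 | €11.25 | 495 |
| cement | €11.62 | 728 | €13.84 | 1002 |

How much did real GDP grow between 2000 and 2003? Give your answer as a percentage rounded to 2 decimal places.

Real GDP 2000 = Nominal GDP 2000 = 58.03·928 + 50.10·791 + 10.84·466 + 11.62·728 = 106991.74.
Real GDP 2003 (at 2000 prices) = 58.03·1069 + 50.10·630 + 10.84·495 + 11.62·1002 = 110606.11.
Real growth = 110606.11/106991.74 − 1 = 0.0338.

3.38%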